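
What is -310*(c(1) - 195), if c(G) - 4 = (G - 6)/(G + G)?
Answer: 59985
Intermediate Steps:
c(G) = 4 + (-6 + G)/(2*G) (c(G) = 4 + (G - 6)/(G + G) = 4 + (-6 + G)/((2*G)) = 4 + (-6 + G)*(1/(2*G)) = 4 + (-6 + G)/(2*G))
-310*(c(1) - 195) = -310*((9/2 - 3/1) - 195) = -310*((9/2 - 3*1) - 195) = -310*((9/2 - 3) - 195) = -310*(3/2 - 195) = -310*(-387/2) = 59985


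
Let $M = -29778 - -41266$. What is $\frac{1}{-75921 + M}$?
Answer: $- \frac{1}{64433} \approx -1.552 \cdot 10^{-5}$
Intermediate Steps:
$M = 11488$ ($M = -29778 + 41266 = 11488$)
$\frac{1}{-75921 + M} = \frac{1}{-75921 + 11488} = \frac{1}{-64433} = - \frac{1}{64433}$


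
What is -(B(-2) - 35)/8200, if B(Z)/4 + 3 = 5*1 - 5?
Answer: 47/8200 ≈ 0.0057317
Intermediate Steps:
B(Z) = -12 (B(Z) = -12 + 4*(5*1 - 5) = -12 + 4*(5 - 5) = -12 + 4*0 = -12 + 0 = -12)
-(B(-2) - 35)/8200 = -(-12 - 35)/8200 = -1*(-47)*(1/8200) = 47*(1/8200) = 47/8200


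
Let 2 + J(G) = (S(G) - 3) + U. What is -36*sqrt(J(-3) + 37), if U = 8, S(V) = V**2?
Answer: -252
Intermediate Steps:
J(G) = 3 + G**2 (J(G) = -2 + ((G**2 - 3) + 8) = -2 + ((-3 + G**2) + 8) = -2 + (5 + G**2) = 3 + G**2)
-36*sqrt(J(-3) + 37) = -36*sqrt((3 + (-3)**2) + 37) = -36*sqrt((3 + 9) + 37) = -36*sqrt(12 + 37) = -36*sqrt(49) = -36*7 = -252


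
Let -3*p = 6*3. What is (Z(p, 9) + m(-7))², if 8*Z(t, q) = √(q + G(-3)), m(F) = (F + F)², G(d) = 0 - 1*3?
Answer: (1568 + √6)²/64 ≈ 38536.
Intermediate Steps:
G(d) = -3 (G(d) = 0 - 3 = -3)
p = -6 (p = -2*3 = -⅓*18 = -6)
m(F) = 4*F² (m(F) = (2*F)² = 4*F²)
Z(t, q) = √(-3 + q)/8 (Z(t, q) = √(q - 3)/8 = √(-3 + q)/8)
(Z(p, 9) + m(-7))² = (√(-3 + 9)/8 + 4*(-7)²)² = (√6/8 + 4*49)² = (√6/8 + 196)² = (196 + √6/8)²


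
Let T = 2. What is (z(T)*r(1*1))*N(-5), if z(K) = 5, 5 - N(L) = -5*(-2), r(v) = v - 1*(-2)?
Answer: -75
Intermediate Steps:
r(v) = 2 + v (r(v) = v + 2 = 2 + v)
N(L) = -5 (N(L) = 5 - (-5)*(-2) = 5 - 1*10 = 5 - 10 = -5)
(z(T)*r(1*1))*N(-5) = (5*(2 + 1*1))*(-5) = (5*(2 + 1))*(-5) = (5*3)*(-5) = 15*(-5) = -75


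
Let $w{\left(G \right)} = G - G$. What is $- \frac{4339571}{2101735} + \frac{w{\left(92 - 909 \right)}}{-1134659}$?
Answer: $- \frac{4339571}{2101735} \approx -2.0648$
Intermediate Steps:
$w{\left(G \right)} = 0$
$- \frac{4339571}{2101735} + \frac{w{\left(92 - 909 \right)}}{-1134659} = - \frac{4339571}{2101735} + \frac{0}{-1134659} = \left(-4339571\right) \frac{1}{2101735} + 0 \left(- \frac{1}{1134659}\right) = - \frac{4339571}{2101735} + 0 = - \frac{4339571}{2101735}$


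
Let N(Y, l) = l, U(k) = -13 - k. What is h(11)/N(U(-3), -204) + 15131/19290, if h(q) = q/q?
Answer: 170413/218620 ≈ 0.77949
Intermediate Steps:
h(q) = 1
h(11)/N(U(-3), -204) + 15131/19290 = 1/(-204) + 15131/19290 = 1*(-1/204) + 15131*(1/19290) = -1/204 + 15131/19290 = 170413/218620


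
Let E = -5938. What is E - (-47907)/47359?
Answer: -281169835/47359 ≈ -5937.0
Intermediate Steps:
E - (-47907)/47359 = -5938 - (-47907)/47359 = -5938 - 1*(-47907/47359) = -5938 + 47907/47359 = -281169835/47359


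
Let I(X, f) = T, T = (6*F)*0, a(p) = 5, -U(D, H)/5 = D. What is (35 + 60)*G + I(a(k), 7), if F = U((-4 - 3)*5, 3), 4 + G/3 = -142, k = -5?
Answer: -41610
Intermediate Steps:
G = -438 (G = -12 + 3*(-142) = -12 - 426 = -438)
U(D, H) = -5*D
F = 175 (F = -5*(-4 - 3)*5 = -(-35)*5 = -5*(-35) = 175)
T = 0 (T = (6*175)*0 = 1050*0 = 0)
I(X, f) = 0
(35 + 60)*G + I(a(k), 7) = (35 + 60)*(-438) + 0 = 95*(-438) + 0 = -41610 + 0 = -41610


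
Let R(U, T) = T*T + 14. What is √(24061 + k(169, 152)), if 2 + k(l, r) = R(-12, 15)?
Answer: √24298 ≈ 155.88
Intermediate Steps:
R(U, T) = 14 + T² (R(U, T) = T² + 14 = 14 + T²)
k(l, r) = 237 (k(l, r) = -2 + (14 + 15²) = -2 + (14 + 225) = -2 + 239 = 237)
√(24061 + k(169, 152)) = √(24061 + 237) = √24298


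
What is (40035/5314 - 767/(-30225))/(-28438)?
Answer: -93394901/351352911900 ≈ -0.00026582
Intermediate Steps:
(40035/5314 - 767/(-30225))/(-28438) = (40035*(1/5314) - 767*(-1/30225))*(-1/28438) = (40035/5314 + 59/2325)*(-1/28438) = (93394901/12355050)*(-1/28438) = -93394901/351352911900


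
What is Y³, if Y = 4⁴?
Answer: 16777216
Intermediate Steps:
Y = 256
Y³ = 256³ = 16777216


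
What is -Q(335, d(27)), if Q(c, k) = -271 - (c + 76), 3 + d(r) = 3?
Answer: 682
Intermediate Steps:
d(r) = 0 (d(r) = -3 + 3 = 0)
Q(c, k) = -347 - c (Q(c, k) = -271 - (76 + c) = -271 + (-76 - c) = -347 - c)
-Q(335, d(27)) = -(-347 - 1*335) = -(-347 - 335) = -1*(-682) = 682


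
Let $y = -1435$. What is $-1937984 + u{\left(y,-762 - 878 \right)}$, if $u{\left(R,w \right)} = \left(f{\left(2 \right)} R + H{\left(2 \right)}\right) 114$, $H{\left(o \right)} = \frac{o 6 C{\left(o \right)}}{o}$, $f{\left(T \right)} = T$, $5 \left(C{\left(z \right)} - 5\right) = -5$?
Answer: $-2262428$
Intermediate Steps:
$C{\left(z \right)} = 4$ ($C{\left(z \right)} = 5 + \frac{1}{5} \left(-5\right) = 5 - 1 = 4$)
$H{\left(o \right)} = 24$ ($H{\left(o \right)} = \frac{o 6 \cdot 4}{o} = \frac{6 o 4}{o} = \frac{24 o}{o} = 24$)
$u{\left(R,w \right)} = 2736 + 228 R$ ($u{\left(R,w \right)} = \left(2 R + 24\right) 114 = \left(24 + 2 R\right) 114 = 2736 + 228 R$)
$-1937984 + u{\left(y,-762 - 878 \right)} = -1937984 + \left(2736 + 228 \left(-1435\right)\right) = -1937984 + \left(2736 - 327180\right) = -1937984 - 324444 = -2262428$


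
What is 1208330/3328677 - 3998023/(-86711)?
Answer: 13412902708201/288632911347 ≈ 46.470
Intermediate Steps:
1208330/3328677 - 3998023/(-86711) = 1208330*(1/3328677) - 3998023*(-1/86711) = 1208330/3328677 + 3998023/86711 = 13412902708201/288632911347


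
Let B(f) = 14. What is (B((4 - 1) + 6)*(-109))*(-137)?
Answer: 209062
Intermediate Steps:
(B((4 - 1) + 6)*(-109))*(-137) = (14*(-109))*(-137) = -1526*(-137) = 209062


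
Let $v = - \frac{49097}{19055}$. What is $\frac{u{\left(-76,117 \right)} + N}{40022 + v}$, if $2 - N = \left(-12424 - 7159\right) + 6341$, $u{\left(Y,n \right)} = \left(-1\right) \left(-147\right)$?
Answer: $\frac{255165505}{762570113} \approx 0.33461$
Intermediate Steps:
$v = - \frac{49097}{19055}$ ($v = \left(-49097\right) \frac{1}{19055} = - \frac{49097}{19055} \approx -2.5766$)
$u{\left(Y,n \right)} = 147$
$N = 13244$ ($N = 2 - \left(\left(-12424 - 7159\right) + 6341\right) = 2 - \left(-19583 + 6341\right) = 2 - -13242 = 2 + 13242 = 13244$)
$\frac{u{\left(-76,117 \right)} + N}{40022 + v} = \frac{147 + 13244}{40022 - \frac{49097}{19055}} = \frac{13391}{\frac{762570113}{19055}} = 13391 \cdot \frac{19055}{762570113} = \frac{255165505}{762570113}$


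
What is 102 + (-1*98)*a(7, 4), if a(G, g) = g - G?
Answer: 396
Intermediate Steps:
102 + (-1*98)*a(7, 4) = 102 + (-1*98)*(4 - 1*7) = 102 - 98*(4 - 7) = 102 - 98*(-3) = 102 + 294 = 396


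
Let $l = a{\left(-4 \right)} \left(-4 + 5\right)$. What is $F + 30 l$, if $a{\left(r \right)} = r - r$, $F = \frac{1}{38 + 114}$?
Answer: $\frac{1}{152} \approx 0.0065789$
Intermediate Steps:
$F = \frac{1}{152} \approx 0.0065789$
$a{\left(r \right)} = 0$
$l = 0$ ($l = 0 \left(-4 + 5\right) = 0 \cdot 1 = 0$)
$F + 30 l = \frac{1}{152} + 30 \cdot 0 = \frac{1}{152} + 0 = \frac{1}{152}$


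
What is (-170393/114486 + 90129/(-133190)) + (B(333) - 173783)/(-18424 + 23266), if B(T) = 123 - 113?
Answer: -234134018191609/6152725502190 ≈ -38.054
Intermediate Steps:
B(T) = 10
(-170393/114486 + 90129/(-133190)) + (B(333) - 173783)/(-18424 + 23266) = (-170393/114486 + 90129/(-133190)) + (10 - 173783)/(-18424 + 23266) = (-170393*1/114486 + 90129*(-1/133190)) - 173773/4842 = (-170393/114486 - 90129/133190) - 173773*1/4842 = -8253288091/3812097585 - 173773/4842 = -234134018191609/6152725502190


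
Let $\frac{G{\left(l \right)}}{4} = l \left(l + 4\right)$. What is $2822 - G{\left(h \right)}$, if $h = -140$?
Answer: $-73338$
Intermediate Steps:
$G{\left(l \right)} = 4 l \left(4 + l\right)$ ($G{\left(l \right)} = 4 l \left(l + 4\right) = 4 l \left(4 + l\right)$)
$2822 - G{\left(h \right)} = 2822 - 4 \left(-140\right) \left(4 - 140\right) = 2822 - 4 \left(-140\right) \left(-136\right) = 2822 - 76160 = -73338$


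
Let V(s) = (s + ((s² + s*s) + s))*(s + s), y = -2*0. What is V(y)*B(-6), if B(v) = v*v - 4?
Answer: 0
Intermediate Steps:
y = 0
B(v) = -4 + v² (B(v) = v² - 4 = -4 + v²)
V(s) = 2*s*(2*s + 2*s²) (V(s) = (s + ((s² + s²) + s))*(2*s) = (s + (2*s² + s))*(2*s) = (s + (s + 2*s²))*(2*s) = (2*s + 2*s²)*(2*s) = 2*s*(2*s + 2*s²))
V(y)*B(-6) = (4*0²*(1 + 0))*(-4 + (-6)²) = (4*0*1)*(-4 + 36) = 0*32 = 0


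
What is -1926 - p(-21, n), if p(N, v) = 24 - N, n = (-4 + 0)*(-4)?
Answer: -1971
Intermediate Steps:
n = 16 (n = -4*(-4) = 16)
-1926 - p(-21, n) = -1926 - (24 - 1*(-21)) = -1926 - (24 + 21) = -1926 - 1*45 = -1926 - 45 = -1971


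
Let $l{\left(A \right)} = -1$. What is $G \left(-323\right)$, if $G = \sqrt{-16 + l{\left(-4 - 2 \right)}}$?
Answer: $- 323 i \sqrt{17} \approx - 1331.8 i$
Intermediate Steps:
$G = i \sqrt{17}$ ($G = \sqrt{-16 - 1} = \sqrt{-17} = i \sqrt{17} \approx 4.1231 i$)
$G \left(-323\right) = i \sqrt{17} \left(-323\right) = - 323 i \sqrt{17}$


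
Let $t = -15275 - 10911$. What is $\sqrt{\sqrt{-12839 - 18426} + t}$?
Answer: $\sqrt{-26186 + 13 i \sqrt{185}} \approx 0.5463 + 161.82 i$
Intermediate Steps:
$t = -26186$ ($t = -15275 - 10911 = -26186$)
$\sqrt{\sqrt{-12839 - 18426} + t} = \sqrt{\sqrt{-12839 - 18426} - 26186} = \sqrt{\sqrt{-31265} - 26186} = \sqrt{13 i \sqrt{185} - 26186} = \sqrt{-26186 + 13 i \sqrt{185}}$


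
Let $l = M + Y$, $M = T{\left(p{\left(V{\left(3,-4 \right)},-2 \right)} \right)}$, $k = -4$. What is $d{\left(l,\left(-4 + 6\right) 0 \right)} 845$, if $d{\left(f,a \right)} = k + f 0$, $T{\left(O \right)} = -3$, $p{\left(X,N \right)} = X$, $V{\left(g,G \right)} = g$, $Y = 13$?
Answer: $-3380$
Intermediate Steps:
$M = -3$
$l = 10$ ($l = -3 + 13 = 10$)
$d{\left(f,a \right)} = -4$ ($d{\left(f,a \right)} = -4 + f 0 = -4 + 0 = -4$)
$d{\left(l,\left(-4 + 6\right) 0 \right)} 845 = \left(-4\right) 845 = -3380$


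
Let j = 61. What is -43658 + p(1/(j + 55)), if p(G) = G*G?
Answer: -587462047/13456 ≈ -43658.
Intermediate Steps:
p(G) = G²
-43658 + p(1/(j + 55)) = -43658 + (1/(61 + 55))² = -43658 + (1/116)² = -43658 + 1/13456 = -587462047/13456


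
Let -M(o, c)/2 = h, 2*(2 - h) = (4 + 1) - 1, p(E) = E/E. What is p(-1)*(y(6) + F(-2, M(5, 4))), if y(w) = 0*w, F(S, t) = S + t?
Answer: -2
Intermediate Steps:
p(E) = 1
h = 0 (h = 2 - ((4 + 1) - 1)/2 = 2 - (5 - 1)/2 = 2 - ½*4 = 2 - 2 = 0)
M(o, c) = 0 (M(o, c) = -2*0 = 0)
y(w) = 0
p(-1)*(y(6) + F(-2, M(5, 4))) = 1*(0 + (-2 + 0)) = 1*(0 - 2) = 1*(-2) = -2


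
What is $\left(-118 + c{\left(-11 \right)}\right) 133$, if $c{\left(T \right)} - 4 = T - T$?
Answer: $-15162$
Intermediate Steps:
$c{\left(T \right)} = 4$ ($c{\left(T \right)} = 4 + \left(T - T\right) = 4 + 0 = 4$)
$\left(-118 + c{\left(-11 \right)}\right) 133 = \left(-118 + 4\right) 133 = \left(-114\right) 133 = -15162$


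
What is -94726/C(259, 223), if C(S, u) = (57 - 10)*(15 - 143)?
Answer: 47363/3008 ≈ 15.746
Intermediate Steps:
C(S, u) = -6016 (C(S, u) = 47*(-128) = -6016)
-94726/C(259, 223) = -94726/(-6016) = -94726*(-1/6016) = 47363/3008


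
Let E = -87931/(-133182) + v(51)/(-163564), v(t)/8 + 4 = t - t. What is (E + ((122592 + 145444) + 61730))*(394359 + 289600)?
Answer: 1228315914340636489171/5445945162 ≈ 2.2555e+11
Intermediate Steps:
v(t) = -32 (v(t) = -32 + 8*(t - t) = -32 + 8*0 = -32 + 0 = -32)
E = 3596651977/5445945162 (E = -87931/(-133182) - 32/(-163564) = -87931*(-1/133182) - 32*(-1/163564) = 87931/133182 + 8/40891 = 3596651977/5445945162 ≈ 0.66043)
(E + ((122592 + 145444) + 61730))*(394359 + 289600) = (3596651977/5445945162 + ((122592 + 145444) + 61730))*(394359 + 289600) = (3596651977/5445945162 + (268036 + 61730))*683959 = (3596651977/5445945162 + 329766)*683959 = (1795891148944069/5445945162)*683959 = 1228315914340636489171/5445945162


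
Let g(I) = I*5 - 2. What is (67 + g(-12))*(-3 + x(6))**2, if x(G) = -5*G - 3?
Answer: 6480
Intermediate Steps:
x(G) = -3 - 5*G
g(I) = -2 + 5*I (g(I) = 5*I - 2 = -2 + 5*I)
(67 + g(-12))*(-3 + x(6))**2 = (67 + (-2 + 5*(-12)))*(-3 + (-3 - 5*6))**2 = (67 + (-2 - 60))*(-3 + (-3 - 30))**2 = (67 - 62)*(-3 - 33)**2 = 5*(-36)**2 = 5*1296 = 6480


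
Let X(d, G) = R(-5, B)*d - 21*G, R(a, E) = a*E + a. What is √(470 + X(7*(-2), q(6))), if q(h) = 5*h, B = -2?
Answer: I*√230 ≈ 15.166*I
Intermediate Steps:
R(a, E) = a + E*a (R(a, E) = E*a + a = a + E*a)
X(d, G) = -21*G + 5*d (X(d, G) = (-5*(1 - 2))*d - 21*G = (-5*(-1))*d - 21*G = 5*d - 21*G = -21*G + 5*d)
√(470 + X(7*(-2), q(6))) = √(470 + (-105*6 + 5*(7*(-2)))) = √(470 + (-21*30 + 5*(-14))) = √(470 + (-630 - 70)) = √(470 - 700) = √(-230) = I*√230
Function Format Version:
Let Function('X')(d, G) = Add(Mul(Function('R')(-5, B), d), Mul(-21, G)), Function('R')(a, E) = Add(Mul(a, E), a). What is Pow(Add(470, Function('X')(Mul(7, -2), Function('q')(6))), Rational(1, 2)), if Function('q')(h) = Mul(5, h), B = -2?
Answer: Mul(I, Pow(230, Rational(1, 2))) ≈ Mul(15.166, I)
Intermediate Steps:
Function('R')(a, E) = Add(a, Mul(E, a)) (Function('R')(a, E) = Add(Mul(E, a), a) = Add(a, Mul(E, a)))
Function('X')(d, G) = Add(Mul(-21, G), Mul(5, d)) (Function('X')(d, G) = Add(Mul(Mul(-5, Add(1, -2)), d), Mul(-21, G)) = Add(Mul(Mul(-5, -1), d), Mul(-21, G)) = Add(Mul(5, d), Mul(-21, G)) = Add(Mul(-21, G), Mul(5, d)))
Pow(Add(470, Function('X')(Mul(7, -2), Function('q')(6))), Rational(1, 2)) = Pow(Add(470, Add(Mul(-21, Mul(5, 6)), Mul(5, Mul(7, -2)))), Rational(1, 2)) = Pow(Add(470, Add(Mul(-21, 30), Mul(5, -14))), Rational(1, 2)) = Pow(Add(470, Add(-630, -70)), Rational(1, 2)) = Pow(Add(470, -700), Rational(1, 2)) = Pow(-230, Rational(1, 2)) = Mul(I, Pow(230, Rational(1, 2)))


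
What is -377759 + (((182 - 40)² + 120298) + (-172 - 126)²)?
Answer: -148493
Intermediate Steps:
-377759 + (((182 - 40)² + 120298) + (-172 - 126)²) = -377759 + ((142² + 120298) + (-298)²) = -377759 + ((20164 + 120298) + 88804) = -377759 + (140462 + 88804) = -377759 + 229266 = -148493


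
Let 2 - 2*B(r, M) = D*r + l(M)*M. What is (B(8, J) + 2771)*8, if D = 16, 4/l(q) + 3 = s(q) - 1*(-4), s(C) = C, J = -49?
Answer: 64943/3 ≈ 21648.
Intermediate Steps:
l(q) = 4/(1 + q) (l(q) = 4/(-3 + (q - 1*(-4))) = 4/(-3 + (q + 4)) = 4/(-3 + (4 + q)) = 4/(1 + q))
B(r, M) = 1 - 8*r - 2*M/(1 + M) (B(r, M) = 1 - (16*r + (4/(1 + M))*M)/2 = 1 - (16*r + 4*M/(1 + M))/2 = 1 + (-8*r - 2*M/(1 + M)) = 1 - 8*r - 2*M/(1 + M))
(B(8, J) + 2771)*8 = ((-2*(-49) + (1 - 49)*(1 - 8*8))/(1 - 49) + 2771)*8 = ((98 - 48*(1 - 64))/(-48) + 2771)*8 = (-(98 - 48*(-63))/48 + 2771)*8 = (-(98 + 3024)/48 + 2771)*8 = (-1/48*3122 + 2771)*8 = (-1561/24 + 2771)*8 = (64943/24)*8 = 64943/3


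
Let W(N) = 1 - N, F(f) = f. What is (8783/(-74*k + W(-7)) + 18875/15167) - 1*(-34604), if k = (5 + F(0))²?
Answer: 966654750845/27937614 ≈ 34601.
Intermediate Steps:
k = 25 (k = (5 + 0)² = 5² = 25)
(8783/(-74*k + W(-7)) + 18875/15167) - 1*(-34604) = (8783/(-74*25 + (1 - 1*(-7))) + 18875/15167) - 1*(-34604) = (8783/(-1850 + (1 + 7)) + 18875*(1/15167)) + 34604 = (8783/(-1850 + 8) + 18875/15167) + 34604 = (8783/(-1842) + 18875/15167) + 34604 = (8783*(-1/1842) + 18875/15167) + 34604 = (-8783/1842 + 18875/15167) + 34604 = -98444011/27937614 + 34604 = 966654750845/27937614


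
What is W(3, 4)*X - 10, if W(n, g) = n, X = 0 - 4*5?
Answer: -70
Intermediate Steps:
X = -20 (X = 0 - 20 = -20)
W(3, 4)*X - 10 = 3*(-20) - 10 = -60 - 10 = -70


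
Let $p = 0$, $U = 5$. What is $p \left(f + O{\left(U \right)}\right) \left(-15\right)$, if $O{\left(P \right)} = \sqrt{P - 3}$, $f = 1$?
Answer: $0$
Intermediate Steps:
$O{\left(P \right)} = \sqrt{-3 + P}$
$p \left(f + O{\left(U \right)}\right) \left(-15\right) = 0 \left(1 + \sqrt{-3 + 5}\right) \left(-15\right) = 0 \left(1 + \sqrt{2}\right) \left(-15\right) = 0 \left(-15\right) = 0$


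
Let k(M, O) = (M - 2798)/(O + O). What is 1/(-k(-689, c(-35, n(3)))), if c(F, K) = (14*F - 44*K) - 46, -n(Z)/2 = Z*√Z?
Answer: -1072/3487 + 48*√3/317 ≈ -0.045161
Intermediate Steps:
n(Z) = -2*Z^(3/2) (n(Z) = -2*Z*√Z = -2*Z^(3/2))
c(F, K) = -46 - 44*K + 14*F (c(F, K) = (-44*K + 14*F) - 46 = -46 - 44*K + 14*F)
k(M, O) = (-2798 + M)/(2*O) (k(M, O) = (-2798 + M)/((2*O)) = (-2798 + M)*(1/(2*O)) = (-2798 + M)/(2*O))
1/(-k(-689, c(-35, n(3)))) = 1/(-(-2798 - 689)/(2*(-46 - (-88)*3^(3/2) + 14*(-35)))) = 1/(-(-3487)/(2*(-46 - (-88)*3*√3 - 490))) = 1/(-(-3487)/(2*(-46 - (-264)*√3 - 490))) = 1/(-(-3487)/(2*(-46 + 264*√3 - 490))) = 1/(-(-3487)/(2*(-536 + 264*√3))) = 1/(3487/(2*(-536 + 264*√3))) = -1072/3487 + 48*√3/317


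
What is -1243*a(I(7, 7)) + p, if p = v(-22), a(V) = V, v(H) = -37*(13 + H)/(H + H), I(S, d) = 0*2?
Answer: -333/44 ≈ -7.5682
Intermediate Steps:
I(S, d) = 0
v(H) = -37*(13 + H)/(2*H)
p = -333/44 (p = (37/2)*(-13 - 1*(-22))/(-22) = (37/2)*(-1/22)*(-13 + 22) = (37/2)*(-1/22)*9 = -333/44 ≈ -7.5682)
-1243*a(I(7, 7)) + p = -1243*0 - 333/44 = 0 - 333/44 = -333/44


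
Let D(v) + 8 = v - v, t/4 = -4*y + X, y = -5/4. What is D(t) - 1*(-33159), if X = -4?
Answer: 33151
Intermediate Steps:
y = -5/4 (y = -5*1/4 = -5/4 ≈ -1.2500)
t = 4 (t = 4*(-4*(-5/4) - 4) = 4*(5 - 4) = 4*1 = 4)
D(v) = -8 (D(v) = -8 + (v - v) = -8 + 0 = -8)
D(t) - 1*(-33159) = -8 - 1*(-33159) = -8 + 33159 = 33151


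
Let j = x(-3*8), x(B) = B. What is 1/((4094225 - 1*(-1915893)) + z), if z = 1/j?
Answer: 24/144242831 ≈ 1.6639e-7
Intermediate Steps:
j = -24 (j = -3*8 = -24)
z = -1/24 (z = 1/(-24) = -1/24 ≈ -0.041667)
1/((4094225 - 1*(-1915893)) + z) = 1/((4094225 - 1*(-1915893)) - 1/24) = 1/((4094225 + 1915893) - 1/24) = 1/(6010118 - 1/24) = 1/(144242831/24) = 24/144242831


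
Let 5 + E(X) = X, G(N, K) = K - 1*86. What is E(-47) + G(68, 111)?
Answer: -27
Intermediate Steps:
G(N, K) = -86 + K (G(N, K) = K - 86 = -86 + K)
E(X) = -5 + X
E(-47) + G(68, 111) = (-5 - 47) + (-86 + 111) = -52 + 25 = -27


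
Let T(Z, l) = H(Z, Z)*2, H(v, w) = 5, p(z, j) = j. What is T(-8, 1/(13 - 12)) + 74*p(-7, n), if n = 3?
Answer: 232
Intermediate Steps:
T(Z, l) = 10 (T(Z, l) = 5*2 = 10)
T(-8, 1/(13 - 12)) + 74*p(-7, n) = 10 + 74*3 = 10 + 222 = 232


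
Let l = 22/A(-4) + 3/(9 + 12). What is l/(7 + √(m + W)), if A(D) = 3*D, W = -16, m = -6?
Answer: -⅙ + I*√22/42 ≈ -0.16667 + 0.11168*I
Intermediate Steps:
l = -71/42 (l = 22/((3*(-4))) + 3/(9 + 12) = 22/(-12) + 3/21 = 22*(-1/12) + 3*(1/21) = -11/6 + ⅐ = -71/42 ≈ -1.6905)
l/(7 + √(m + W)) = -71/42/(7 + √(-6 - 16)) = -71/42/(7 + √(-22)) = -71/42/(7 + I*√22) = -71/(42*(7 + I*√22))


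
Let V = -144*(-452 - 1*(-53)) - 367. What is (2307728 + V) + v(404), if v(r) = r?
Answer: 2365221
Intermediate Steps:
V = 57089 (V = -144*(-452 + 53) - 367 = -144*(-399) - 367 = 57456 - 367 = 57089)
(2307728 + V) + v(404) = (2307728 + 57089) + 404 = 2364817 + 404 = 2365221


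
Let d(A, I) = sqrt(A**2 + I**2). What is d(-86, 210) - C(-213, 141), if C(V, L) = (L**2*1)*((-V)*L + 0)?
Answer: -597086073 + 2*sqrt(12874) ≈ -5.9709e+8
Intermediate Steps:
C(V, L) = -V*L**3 (C(V, L) = L**2*(-L*V + 0) = L**2*(-L*V) = -V*L**3)
d(-86, 210) - C(-213, 141) = sqrt((-86)**2 + 210**2) - (-1)*(-213)*141**3 = sqrt(7396 + 44100) - (-1)*(-213)*2803221 = sqrt(51496) - 1*597086073 = 2*sqrt(12874) - 597086073 = -597086073 + 2*sqrt(12874)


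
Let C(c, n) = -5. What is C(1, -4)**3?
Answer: -125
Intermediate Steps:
C(1, -4)**3 = (-5)**3 = -125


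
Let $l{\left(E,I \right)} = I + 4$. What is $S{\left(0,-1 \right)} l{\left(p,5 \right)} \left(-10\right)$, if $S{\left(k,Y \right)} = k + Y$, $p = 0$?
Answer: $90$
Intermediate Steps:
$S{\left(k,Y \right)} = Y + k$
$l{\left(E,I \right)} = 4 + I$
$S{\left(0,-1 \right)} l{\left(p,5 \right)} \left(-10\right) = \left(-1 + 0\right) \left(4 + 5\right) \left(-10\right) = \left(-1\right) 9 \left(-10\right) = \left(-9\right) \left(-10\right) = 90$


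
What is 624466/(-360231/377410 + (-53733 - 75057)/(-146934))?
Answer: -213761499745420/26688567 ≈ -8.0095e+6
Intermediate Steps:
624466/(-360231/377410 + (-53733 - 75057)/(-146934)) = 624466/(-360231*1/377410 - 128790*(-1/146934)) = 624466/(-360231/377410 + 795/907) = 624466/(-26688567/342310870) = 624466*(-342310870/26688567) = -213761499745420/26688567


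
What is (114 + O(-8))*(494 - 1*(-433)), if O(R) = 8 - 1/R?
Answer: 905679/8 ≈ 1.1321e+5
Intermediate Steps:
(114 + O(-8))*(494 - 1*(-433)) = (114 + (8 - 1/(-8)))*(494 - 1*(-433)) = (114 + (8 - 1*(-⅛)))*(494 + 433) = (114 + (8 + ⅛))*927 = (114 + 65/8)*927 = (977/8)*927 = 905679/8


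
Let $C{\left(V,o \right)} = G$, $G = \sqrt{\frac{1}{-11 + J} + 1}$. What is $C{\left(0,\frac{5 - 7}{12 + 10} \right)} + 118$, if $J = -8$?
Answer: $118 + \frac{3 \sqrt{38}}{19} \approx 118.97$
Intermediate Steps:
$G = \frac{3 \sqrt{38}}{19}$ ($G = \sqrt{\frac{1}{-11 - 8} + 1} = \sqrt{\frac{1}{-19} + 1} = \sqrt{- \frac{1}{19} + 1} = \sqrt{\frac{18}{19}} = \frac{3 \sqrt{38}}{19} \approx 0.97333$)
$C{\left(V,o \right)} = \frac{3 \sqrt{38}}{19}$
$C{\left(0,\frac{5 - 7}{12 + 10} \right)} + 118 = \frac{3 \sqrt{38}}{19} + 118 = 118 + \frac{3 \sqrt{38}}{19}$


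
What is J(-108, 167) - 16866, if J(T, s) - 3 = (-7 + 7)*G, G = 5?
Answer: -16863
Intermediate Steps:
J(T, s) = 3 (J(T, s) = 3 + (-7 + 7)*5 = 3 + 0*5 = 3 + 0 = 3)
J(-108, 167) - 16866 = 3 - 16866 = -16863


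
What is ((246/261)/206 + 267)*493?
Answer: 40674676/309 ≈ 1.3163e+5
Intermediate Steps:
((246/261)/206 + 267)*493 = ((246*(1/261))*(1/206) + 267)*493 = ((82/87)*(1/206) + 267)*493 = (41/8961 + 267)*493 = (2392628/8961)*493 = 40674676/309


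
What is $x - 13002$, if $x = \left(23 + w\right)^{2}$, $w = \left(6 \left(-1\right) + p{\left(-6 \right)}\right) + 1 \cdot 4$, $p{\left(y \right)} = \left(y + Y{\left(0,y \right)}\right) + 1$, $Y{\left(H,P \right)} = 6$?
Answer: $-12518$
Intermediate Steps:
$p{\left(y \right)} = 7 + y$ ($p{\left(y \right)} = \left(y + 6\right) + 1 = \left(6 + y\right) + 1 = 7 + y$)
$w = -1$ ($w = \left(6 \left(-1\right) + \left(7 - 6\right)\right) + 1 \cdot 4 = \left(-6 + 1\right) + 4 = -5 + 4 = -1$)
$x = 484$ ($x = \left(23 - 1\right)^{2} = 22^{2} = 484$)
$x - 13002 = 484 - 13002 = -12518$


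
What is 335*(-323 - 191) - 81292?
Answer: -253482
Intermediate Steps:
335*(-323 - 191) - 81292 = 335*(-514) - 81292 = -172190 - 81292 = -253482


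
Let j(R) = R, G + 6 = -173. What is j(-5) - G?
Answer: 174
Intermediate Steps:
G = -179 (G = -6 - 173 = -179)
j(-5) - G = -5 - 1*(-179) = -5 + 179 = 174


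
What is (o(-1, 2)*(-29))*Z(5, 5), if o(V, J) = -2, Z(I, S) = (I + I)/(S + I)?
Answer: 58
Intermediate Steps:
Z(I, S) = 2*I/(I + S) (Z(I, S) = (2*I)/(I + S) = 2*I/(I + S))
(o(-1, 2)*(-29))*Z(5, 5) = (-2*(-29))*(2*5/(5 + 5)) = 58*(2*5/10) = 58*(2*5*(1/10)) = 58*1 = 58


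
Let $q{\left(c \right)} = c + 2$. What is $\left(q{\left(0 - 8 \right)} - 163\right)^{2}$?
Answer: $28561$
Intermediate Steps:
$q{\left(c \right)} = 2 + c$
$\left(q{\left(0 - 8 \right)} - 163\right)^{2} = \left(\left(2 + \left(0 - 8\right)\right) - 163\right)^{2} = \left(\left(2 - 8\right) - 163\right)^{2} = \left(-6 - 163\right)^{2} = \left(-169\right)^{2} = 28561$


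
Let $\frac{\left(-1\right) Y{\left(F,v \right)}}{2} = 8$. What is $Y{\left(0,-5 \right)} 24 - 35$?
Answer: $-419$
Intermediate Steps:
$Y{\left(F,v \right)} = -16$ ($Y{\left(F,v \right)} = \left(-2\right) 8 = -16$)
$Y{\left(0,-5 \right)} 24 - 35 = \left(-16\right) 24 - 35 = -384 - 35 = -419$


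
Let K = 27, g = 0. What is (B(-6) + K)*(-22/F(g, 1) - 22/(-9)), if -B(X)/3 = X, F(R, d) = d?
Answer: -880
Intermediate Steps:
B(X) = -3*X
(B(-6) + K)*(-22/F(g, 1) - 22/(-9)) = (-3*(-6) + 27)*(-22/1 - 22/(-9)) = (18 + 27)*(-22*1 - 22*(-⅑)) = 45*(-22 + 22/9) = 45*(-176/9) = -880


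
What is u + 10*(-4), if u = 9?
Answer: -31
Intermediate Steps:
u + 10*(-4) = 9 + 10*(-4) = 9 - 40 = -31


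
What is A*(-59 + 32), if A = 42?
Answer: -1134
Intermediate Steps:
A*(-59 + 32) = 42*(-59 + 32) = 42*(-27) = -1134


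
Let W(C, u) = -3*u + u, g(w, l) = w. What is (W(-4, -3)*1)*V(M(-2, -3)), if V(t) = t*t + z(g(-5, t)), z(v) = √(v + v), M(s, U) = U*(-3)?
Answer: 486 + 6*I*√10 ≈ 486.0 + 18.974*I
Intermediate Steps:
M(s, U) = -3*U
z(v) = √2*√v (z(v) = √(2*v) = √2*√v)
V(t) = t² + I*√10 (V(t) = t*t + √2*√(-5) = t² + √2*(I*√5) = t² + I*√10)
W(C, u) = -2*u
(W(-4, -3)*1)*V(M(-2, -3)) = (-2*(-3)*1)*((-3*(-3))² + I*√10) = (6*1)*(9² + I*√10) = 6*(81 + I*√10) = 486 + 6*I*√10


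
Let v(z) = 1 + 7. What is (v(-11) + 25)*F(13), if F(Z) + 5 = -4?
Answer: -297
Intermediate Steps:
F(Z) = -9 (F(Z) = -5 - 4 = -9)
v(z) = 8
(v(-11) + 25)*F(13) = (8 + 25)*(-9) = 33*(-9) = -297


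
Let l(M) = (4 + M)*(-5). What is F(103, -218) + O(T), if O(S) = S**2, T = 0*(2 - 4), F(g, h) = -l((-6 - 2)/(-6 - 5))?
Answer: 260/11 ≈ 23.636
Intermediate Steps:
l(M) = -20 - 5*M
F(g, h) = 260/11 (F(g, h) = -(-20 - 5*(-6 - 2)/(-6 - 5)) = -(-20 - (-40)/(-11)) = -(-20 - (-40)*(-1)/11) = -(-20 - 5*8/11) = -(-20 - 40/11) = -1*(-260/11) = 260/11)
T = 0 (T = 0*(-2) = 0)
F(103, -218) + O(T) = 260/11 + 0**2 = 260/11 + 0 = 260/11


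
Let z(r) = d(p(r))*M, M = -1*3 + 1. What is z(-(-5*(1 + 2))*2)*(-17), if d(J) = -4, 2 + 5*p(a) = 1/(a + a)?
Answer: -136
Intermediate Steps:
p(a) = -⅖ + 1/(10*a) (p(a) = -⅖ + 1/(5*(a + a)) = -⅖ + 1/(5*((2*a))) = -⅖ + (1/(2*a))/5 = -⅖ + 1/(10*a))
M = -2 (M = -3 + 1 = -2)
z(r) = 8 (z(r) = -4*(-2) = 8)
z(-(-5*(1 + 2))*2)*(-17) = 8*(-17) = -136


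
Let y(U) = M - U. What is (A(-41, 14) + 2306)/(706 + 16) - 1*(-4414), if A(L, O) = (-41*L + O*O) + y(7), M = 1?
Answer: 3191085/722 ≈ 4419.8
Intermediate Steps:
y(U) = 1 - U
A(L, O) = -6 + O**2 - 41*L (A(L, O) = (-41*L + O*O) + (1 - 1*7) = (-41*L + O**2) + (1 - 7) = (O**2 - 41*L) - 6 = -6 + O**2 - 41*L)
(A(-41, 14) + 2306)/(706 + 16) - 1*(-4414) = ((-6 + 14**2 - 41*(-41)) + 2306)/(706 + 16) - 1*(-4414) = ((-6 + 196 + 1681) + 2306)/722 + 4414 = (1871 + 2306)*(1/722) + 4414 = 4177*(1/722) + 4414 = 4177/722 + 4414 = 3191085/722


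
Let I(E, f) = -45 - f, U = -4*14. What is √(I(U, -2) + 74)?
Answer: √31 ≈ 5.5678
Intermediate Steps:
U = -56
√(I(U, -2) + 74) = √((-45 - 1*(-2)) + 74) = √((-45 + 2) + 74) = √(-43 + 74) = √31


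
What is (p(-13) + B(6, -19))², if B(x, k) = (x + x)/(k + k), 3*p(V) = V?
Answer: 70225/3249 ≈ 21.614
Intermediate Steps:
p(V) = V/3
B(x, k) = x/k (B(x, k) = (2*x)/((2*k)) = (2*x)*(1/(2*k)) = x/k)
(p(-13) + B(6, -19))² = ((⅓)*(-13) + 6/(-19))² = (-13/3 + 6*(-1/19))² = (-13/3 - 6/19)² = (-265/57)² = 70225/3249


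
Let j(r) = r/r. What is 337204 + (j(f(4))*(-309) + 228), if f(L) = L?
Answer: 337123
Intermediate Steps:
j(r) = 1
337204 + (j(f(4))*(-309) + 228) = 337204 + (1*(-309) + 228) = 337204 + (-309 + 228) = 337204 - 81 = 337123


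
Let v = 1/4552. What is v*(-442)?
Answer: -221/2276 ≈ -0.097100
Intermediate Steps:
v = 1/4552 ≈ 0.00021968
v*(-442) = (1/4552)*(-442) = -221/2276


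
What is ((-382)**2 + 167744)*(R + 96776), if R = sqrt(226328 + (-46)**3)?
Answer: 30355534368 + 1254672*sqrt(8062) ≈ 3.0468e+10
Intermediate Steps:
R = 4*sqrt(8062) (R = sqrt(226328 - 97336) = sqrt(128992) = 4*sqrt(8062) ≈ 359.15)
((-382)**2 + 167744)*(R + 96776) = ((-382)**2 + 167744)*(4*sqrt(8062) + 96776) = (145924 + 167744)*(96776 + 4*sqrt(8062)) = 313668*(96776 + 4*sqrt(8062)) = 30355534368 + 1254672*sqrt(8062)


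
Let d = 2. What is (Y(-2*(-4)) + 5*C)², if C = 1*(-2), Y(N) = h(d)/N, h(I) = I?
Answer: 1521/16 ≈ 95.063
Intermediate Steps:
Y(N) = 2/N
C = -2
(Y(-2*(-4)) + 5*C)² = (2/((-2*(-4))) + 5*(-2))² = (2/8 - 10)² = (2*(⅛) - 10)² = (¼ - 10)² = (-39/4)² = 1521/16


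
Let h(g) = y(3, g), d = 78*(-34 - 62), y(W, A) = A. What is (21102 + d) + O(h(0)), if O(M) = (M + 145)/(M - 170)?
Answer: 462847/34 ≈ 13613.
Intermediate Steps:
d = -7488 (d = 78*(-96) = -7488)
h(g) = g
O(M) = (145 + M)/(-170 + M)
(21102 + d) + O(h(0)) = (21102 - 7488) + (145 + 0)/(-170 + 0) = 13614 + 145/(-170) = 13614 - 1/170*145 = 13614 - 29/34 = 462847/34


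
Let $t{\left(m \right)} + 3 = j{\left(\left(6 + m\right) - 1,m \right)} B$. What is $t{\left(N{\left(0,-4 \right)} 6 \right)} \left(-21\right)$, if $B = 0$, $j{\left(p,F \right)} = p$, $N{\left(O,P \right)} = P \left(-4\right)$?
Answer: $63$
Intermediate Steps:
$N{\left(O,P \right)} = - 4 P$
$t{\left(m \right)} = -3$ ($t{\left(m \right)} = -3 + \left(\left(6 + m\right) - 1\right) 0 = -3 + \left(5 + m\right) 0 = -3 + 0 = -3$)
$t{\left(N{\left(0,-4 \right)} 6 \right)} \left(-21\right) = \left(-3\right) \left(-21\right) = 63$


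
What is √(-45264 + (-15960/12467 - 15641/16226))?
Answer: I*√37802910972836237410/28898506 ≈ 212.76*I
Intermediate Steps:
√(-45264 + (-15960/12467 - 15641/16226)) = √(-45264 + (-15960*1/12467 - 15641*1/16226)) = √(-45264 + (-2280/1781 - 15641/16226)) = √(-45264 - 64851901/28898506) = √(-1308126827485/28898506) = I*√37802910972836237410/28898506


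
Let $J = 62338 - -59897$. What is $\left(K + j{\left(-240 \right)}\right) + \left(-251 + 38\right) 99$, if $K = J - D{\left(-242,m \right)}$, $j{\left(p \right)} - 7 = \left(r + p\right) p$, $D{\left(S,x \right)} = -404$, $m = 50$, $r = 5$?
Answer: $157959$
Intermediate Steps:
$j{\left(p \right)} = 7 + p \left(5 + p\right)$ ($j{\left(p \right)} = 7 + \left(5 + p\right) p = 7 + p \left(5 + p\right)$)
$J = 122235$ ($J = 62338 + 59897 = 122235$)
$K = 122639$ ($K = 122235 - -404 = 122235 + 404 = 122639$)
$\left(K + j{\left(-240 \right)}\right) + \left(-251 + 38\right) 99 = \left(122639 + \left(7 + \left(-240\right)^{2} + 5 \left(-240\right)\right)\right) + \left(-251 + 38\right) 99 = \left(122639 + \left(7 + 57600 - 1200\right)\right) - 21087 = \left(122639 + 56407\right) - 21087 = 179046 - 21087 = 157959$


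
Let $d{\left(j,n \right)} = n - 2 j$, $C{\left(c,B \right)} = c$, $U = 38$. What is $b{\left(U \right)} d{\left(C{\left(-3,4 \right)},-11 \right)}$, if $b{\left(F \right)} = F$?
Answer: $-190$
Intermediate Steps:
$b{\left(U \right)} d{\left(C{\left(-3,4 \right)},-11 \right)} = 38 \left(-11 - -6\right) = 38 \left(-11 + 6\right) = 38 \left(-5\right) = -190$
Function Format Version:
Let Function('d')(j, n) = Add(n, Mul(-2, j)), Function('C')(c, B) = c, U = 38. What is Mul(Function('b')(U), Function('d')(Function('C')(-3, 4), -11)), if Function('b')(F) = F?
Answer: -190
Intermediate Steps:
Mul(Function('b')(U), Function('d')(Function('C')(-3, 4), -11)) = Mul(38, Add(-11, Mul(-2, -3))) = Mul(38, Add(-11, 6)) = Mul(38, -5) = -190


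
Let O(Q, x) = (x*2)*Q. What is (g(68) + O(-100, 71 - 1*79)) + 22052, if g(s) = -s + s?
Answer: 23652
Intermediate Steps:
O(Q, x) = 2*Q*x (O(Q, x) = (2*x)*Q = 2*Q*x)
g(s) = 0
(g(68) + O(-100, 71 - 1*79)) + 22052 = (0 + 2*(-100)*(71 - 1*79)) + 22052 = (0 + 2*(-100)*(71 - 79)) + 22052 = (0 + 2*(-100)*(-8)) + 22052 = (0 + 1600) + 22052 = 1600 + 22052 = 23652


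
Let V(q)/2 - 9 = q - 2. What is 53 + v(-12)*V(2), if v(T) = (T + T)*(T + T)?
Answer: 10421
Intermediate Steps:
V(q) = 14 + 2*q (V(q) = 18 + 2*(q - 2) = 18 + 2*(-2 + q) = 18 + (-4 + 2*q) = 14 + 2*q)
v(T) = 4*T² (v(T) = (2*T)*(2*T) = 4*T²)
53 + v(-12)*V(2) = 53 + (4*(-12)²)*(14 + 2*2) = 53 + (4*144)*(14 + 4) = 53 + 576*18 = 53 + 10368 = 10421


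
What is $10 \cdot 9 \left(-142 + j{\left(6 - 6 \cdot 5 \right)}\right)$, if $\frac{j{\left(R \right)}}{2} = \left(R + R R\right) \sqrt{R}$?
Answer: $-12780 + 198720 i \sqrt{6} \approx -12780.0 + 4.8676 \cdot 10^{5} i$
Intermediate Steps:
$j{\left(R \right)} = 2 \sqrt{R} \left(R + R^{2}\right)$ ($j{\left(R \right)} = 2 \left(R + R R\right) \sqrt{R} = 2 \left(R + R^{2}\right) \sqrt{R} = 2 \sqrt{R} \left(R + R^{2}\right)$)
$10 \cdot 9 \left(-142 + j{\left(6 - 6 \cdot 5 \right)}\right) = 10 \cdot 9 \left(-142 + 2 \left(6 - 6 \cdot 5\right)^{\frac{3}{2}} \left(1 + \left(6 - 6 \cdot 5\right)\right)\right) = 90 \left(-142 + 2 \left(6 - 30\right)^{\frac{3}{2}} \left(1 + \left(6 - 30\right)\right)\right) = 90 \left(-142 + 2 \left(-24\right)^{\frac{3}{2}} \left(1 - 24\right)\right) = 90 \left(-142 + 2 \left(- 48 i \sqrt{6}\right) \left(-23\right)\right) = 90 \left(-142 + 2208 i \sqrt{6}\right) = -12780 + 198720 i \sqrt{6}$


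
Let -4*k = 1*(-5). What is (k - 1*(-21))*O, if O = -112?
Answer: -2492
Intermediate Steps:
k = 5/4 (k = -(-5)/4 = -¼*(-5) = 5/4 ≈ 1.2500)
(k - 1*(-21))*O = (5/4 - 1*(-21))*(-112) = (5/4 + 21)*(-112) = (89/4)*(-112) = -2492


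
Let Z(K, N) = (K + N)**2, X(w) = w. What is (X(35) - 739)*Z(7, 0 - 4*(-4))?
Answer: -372416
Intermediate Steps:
(X(35) - 739)*Z(7, 0 - 4*(-4)) = (35 - 739)*(7 + (0 - 4*(-4)))**2 = -704*(7 + (0 + 16))**2 = -704*(7 + 16)**2 = -704*23**2 = -704*529 = -372416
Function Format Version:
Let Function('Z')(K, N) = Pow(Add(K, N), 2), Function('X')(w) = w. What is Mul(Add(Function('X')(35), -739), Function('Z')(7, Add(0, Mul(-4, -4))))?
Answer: -372416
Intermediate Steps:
Mul(Add(Function('X')(35), -739), Function('Z')(7, Add(0, Mul(-4, -4)))) = Mul(Add(35, -739), Pow(Add(7, Add(0, Mul(-4, -4))), 2)) = Mul(-704, Pow(Add(7, Add(0, 16)), 2)) = Mul(-704, Pow(Add(7, 16), 2)) = Mul(-704, Pow(23, 2)) = Mul(-704, 529) = -372416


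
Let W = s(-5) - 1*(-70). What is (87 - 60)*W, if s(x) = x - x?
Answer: 1890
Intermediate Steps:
s(x) = 0
W = 70 (W = 0 - 1*(-70) = 0 + 70 = 70)
(87 - 60)*W = (87 - 60)*70 = 27*70 = 1890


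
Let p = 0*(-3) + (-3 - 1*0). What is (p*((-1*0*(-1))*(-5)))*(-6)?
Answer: 0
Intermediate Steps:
p = -3 (p = 0 + (-3 + 0) = 0 - 3 = -3)
(p*((-1*0*(-1))*(-5)))*(-6) = -3*-1*0*(-1)*(-5)*(-6) = -3*0*(-1)*(-5)*(-6) = -0*(-5)*(-6) = -3*0*(-6) = 0*(-6) = 0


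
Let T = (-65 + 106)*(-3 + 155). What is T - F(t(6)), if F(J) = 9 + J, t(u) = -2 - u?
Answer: 6231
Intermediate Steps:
T = 6232 (T = 41*152 = 6232)
T - F(t(6)) = 6232 - (9 + (-2 - 1*6)) = 6232 - (9 + (-2 - 6)) = 6232 - (9 - 8) = 6232 - 1*1 = 6232 - 1 = 6231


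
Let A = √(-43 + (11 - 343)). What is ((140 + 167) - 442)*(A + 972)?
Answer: -131220 - 675*I*√15 ≈ -1.3122e+5 - 2614.3*I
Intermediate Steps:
A = 5*I*√15 (A = √(-43 - 332) = √(-375) = 5*I*√15 ≈ 19.365*I)
((140 + 167) - 442)*(A + 972) = ((140 + 167) - 442)*(5*I*√15 + 972) = (307 - 442)*(972 + 5*I*√15) = -135*(972 + 5*I*√15) = -131220 - 675*I*√15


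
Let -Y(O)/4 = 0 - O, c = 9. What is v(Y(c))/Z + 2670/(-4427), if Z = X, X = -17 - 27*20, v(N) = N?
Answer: -1646562/2465839 ≈ -0.66775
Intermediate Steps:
Y(O) = 4*O (Y(O) = -4*(0 - O) = -(-4)*O = 4*O)
X = -557 (X = -17 - 540 = -557)
Z = -557
v(Y(c))/Z + 2670/(-4427) = (4*9)/(-557) + 2670/(-4427) = 36*(-1/557) + 2670*(-1/4427) = -36/557 - 2670/4427 = -1646562/2465839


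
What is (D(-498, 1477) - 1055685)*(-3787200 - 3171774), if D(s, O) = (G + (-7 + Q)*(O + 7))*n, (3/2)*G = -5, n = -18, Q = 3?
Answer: 6602514474798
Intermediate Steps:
G = -10/3 (G = (⅔)*(-5) = -10/3 ≈ -3.3333)
D(s, O) = 564 + 72*O (D(s, O) = (-10/3 + (-7 + 3)*(O + 7))*(-18) = (-10/3 - 4*(7 + O))*(-18) = (-10/3 + (-28 - 4*O))*(-18) = (-94/3 - 4*O)*(-18) = 564 + 72*O)
(D(-498, 1477) - 1055685)*(-3787200 - 3171774) = ((564 + 72*1477) - 1055685)*(-3787200 - 3171774) = ((564 + 106344) - 1055685)*(-6958974) = (106908 - 1055685)*(-6958974) = -948777*(-6958974) = 6602514474798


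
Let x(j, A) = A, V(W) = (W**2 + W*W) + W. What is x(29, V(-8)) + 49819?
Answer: 49939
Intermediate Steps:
V(W) = W + 2*W**2 (V(W) = (W**2 + W**2) + W = 2*W**2 + W = W + 2*W**2)
x(29, V(-8)) + 49819 = -8*(1 + 2*(-8)) + 49819 = -8*(1 - 16) + 49819 = -8*(-15) + 49819 = 120 + 49819 = 49939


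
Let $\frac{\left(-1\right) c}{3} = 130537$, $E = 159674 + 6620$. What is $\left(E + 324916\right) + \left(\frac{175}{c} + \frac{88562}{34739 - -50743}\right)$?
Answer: $\frac{2740604848265242}{5579281917} \approx 4.9121 \cdot 10^{5}$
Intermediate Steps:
$E = 166294$
$c = -391611$ ($c = \left(-3\right) 130537 = -391611$)
$\left(E + 324916\right) + \left(\frac{175}{c} + \frac{88562}{34739 - -50743}\right) = \left(166294 + 324916\right) + \left(\frac{175}{-391611} + \frac{88562}{34739 - -50743}\right) = 491210 + \left(175 \left(- \frac{1}{391611}\right) + \frac{88562}{34739 + 50743}\right) = 491210 - \left(\frac{175}{391611} - \frac{88562}{85482}\right) = 491210 + \left(- \frac{175}{391611} + 88562 \cdot \frac{1}{85482}\right) = 491210 + \left(- \frac{175}{391611} + \frac{44281}{42741}\right) = 491210 + \frac{5777815672}{5579281917} = \frac{2740604848265242}{5579281917}$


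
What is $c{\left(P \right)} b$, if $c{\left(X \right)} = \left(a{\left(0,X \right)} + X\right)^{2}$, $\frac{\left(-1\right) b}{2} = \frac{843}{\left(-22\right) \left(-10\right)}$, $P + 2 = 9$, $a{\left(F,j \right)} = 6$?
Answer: $- \frac{142467}{110} \approx -1295.2$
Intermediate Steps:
$P = 7$ ($P = -2 + 9 = 7$)
$b = - \frac{843}{110}$ ($b = - 2 \frac{843}{\left(-22\right) \left(-10\right)} = - 2 \cdot \frac{843}{220} = - 2 \cdot 843 \cdot \frac{1}{220} = \left(-2\right) \frac{843}{220} = - \frac{843}{110} \approx -7.6636$)
$c{\left(X \right)} = \left(6 + X\right)^{2}$
$c{\left(P \right)} b = \left(6 + 7\right)^{2} \left(- \frac{843}{110}\right) = 13^{2} \left(- \frac{843}{110}\right) = 169 \left(- \frac{843}{110}\right) = - \frac{142467}{110}$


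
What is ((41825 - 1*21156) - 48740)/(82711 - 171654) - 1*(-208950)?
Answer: 18584667921/88943 ≈ 2.0895e+5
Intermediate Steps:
((41825 - 1*21156) - 48740)/(82711 - 171654) - 1*(-208950) = ((41825 - 21156) - 48740)/(-88943) + 208950 = (20669 - 48740)*(-1/88943) + 208950 = -28071*(-1/88943) + 208950 = 28071/88943 + 208950 = 18584667921/88943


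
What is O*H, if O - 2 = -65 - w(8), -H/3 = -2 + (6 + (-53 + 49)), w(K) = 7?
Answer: 0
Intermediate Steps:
H = 0 (H = -3*(-2 + (6 + (-53 + 49))) = -3*(-2 + (6 - 4)) = -3*(-2 + 2) = -3*0 = 0)
O = -70 (O = 2 + (-65 - 1*7) = 2 + (-65 - 7) = 2 - 72 = -70)
O*H = -70*0 = 0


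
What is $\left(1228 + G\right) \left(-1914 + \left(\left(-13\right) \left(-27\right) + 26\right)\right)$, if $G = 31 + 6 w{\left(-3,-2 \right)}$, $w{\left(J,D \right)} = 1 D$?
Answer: $-1916639$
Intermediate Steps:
$w{\left(J,D \right)} = D$
$G = 19$ ($G = 31 + 6 \left(-2\right) = 31 - 12 = 19$)
$\left(1228 + G\right) \left(-1914 + \left(\left(-13\right) \left(-27\right) + 26\right)\right) = \left(1228 + 19\right) \left(-1914 + \left(\left(-13\right) \left(-27\right) + 26\right)\right) = 1247 \left(-1914 + \left(351 + 26\right)\right) = 1247 \left(-1914 + 377\right) = 1247 \left(-1537\right) = -1916639$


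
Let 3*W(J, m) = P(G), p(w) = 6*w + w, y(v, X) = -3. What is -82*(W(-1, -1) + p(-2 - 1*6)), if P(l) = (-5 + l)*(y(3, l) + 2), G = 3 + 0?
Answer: 13612/3 ≈ 4537.3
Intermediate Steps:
G = 3
p(w) = 7*w
P(l) = 5 - l (P(l) = (-5 + l)*(-3 + 2) = (-5 + l)*(-1) = 5 - l)
W(J, m) = 2/3 (W(J, m) = (5 - 1*3)/3 = (5 - 3)/3 = (1/3)*2 = 2/3)
-82*(W(-1, -1) + p(-2 - 1*6)) = -82*(2/3 + 7*(-2 - 1*6)) = -82*(2/3 + 7*(-2 - 6)) = -82*(2/3 + 7*(-8)) = -82*(2/3 - 56) = -82*(-166/3) = 13612/3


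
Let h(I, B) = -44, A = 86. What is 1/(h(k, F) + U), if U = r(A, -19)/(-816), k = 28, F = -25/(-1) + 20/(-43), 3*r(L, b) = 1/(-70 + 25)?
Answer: -110160/4847039 ≈ -0.022727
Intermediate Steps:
r(L, b) = -1/135 (r(L, b) = 1/(3*(-70 + 25)) = (⅓)/(-45) = (⅓)*(-1/45) = -1/135)
F = 1055/43 (F = -25*(-1) + 20*(-1/43) = 25 - 20/43 = 1055/43 ≈ 24.535)
U = 1/110160 (U = -1/135/(-816) = -1/135*(-1/816) = 1/110160 ≈ 9.0777e-6)
1/(h(k, F) + U) = 1/(-44 + 1/110160) = 1/(-4847039/110160) = -110160/4847039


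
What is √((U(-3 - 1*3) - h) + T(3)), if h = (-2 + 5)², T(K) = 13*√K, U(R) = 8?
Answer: √(-1 + 13*√3) ≈ 4.6386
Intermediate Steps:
h = 9 (h = 3² = 9)
√((U(-3 - 1*3) - h) + T(3)) = √((8 - 1*9) + 13*√3) = √((8 - 9) + 13*√3) = √(-1 + 13*√3)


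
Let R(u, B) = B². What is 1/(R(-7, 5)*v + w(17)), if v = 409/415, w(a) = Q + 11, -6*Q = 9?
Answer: 166/5667 ≈ 0.029292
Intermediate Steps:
Q = -3/2 (Q = -⅙*9 = -3/2 ≈ -1.5000)
w(a) = 19/2 (w(a) = -3/2 + 11 = 19/2)
v = 409/415 (v = 409*(1/415) = 409/415 ≈ 0.98554)
1/(R(-7, 5)*v + w(17)) = 1/(5²*(409/415) + 19/2) = 1/(25*(409/415) + 19/2) = 1/(2045/83 + 19/2) = 1/(5667/166) = 166/5667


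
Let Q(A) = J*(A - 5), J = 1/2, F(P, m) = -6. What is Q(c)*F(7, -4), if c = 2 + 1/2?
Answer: 15/2 ≈ 7.5000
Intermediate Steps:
c = 5/2 (c = 2 + 1*(½) = 2 + ½ = 5/2 ≈ 2.5000)
J = ½ ≈ 0.50000
Q(A) = -5/2 + A/2 (Q(A) = (A - 5)/2 = (-5 + A)/2 = -5/2 + A/2)
Q(c)*F(7, -4) = (-5/2 + (½)*(5/2))*(-6) = (-5/2 + 5/4)*(-6) = -5/4*(-6) = 15/2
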